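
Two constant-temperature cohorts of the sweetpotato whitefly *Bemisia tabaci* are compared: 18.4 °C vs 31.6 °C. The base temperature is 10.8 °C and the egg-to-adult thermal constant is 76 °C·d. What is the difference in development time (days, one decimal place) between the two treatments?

At 18.4 °C: 76 / (18.4 − 10.8) = 76 / 7.6 = 10.000 d.
At 31.6 °C: 76 / (31.6 − 10.8) = 76 / 20.8 = 3.654 d.
Difference = |10.000 − 3.654| = 6.346 ≈ 6.3 days.

6.3 days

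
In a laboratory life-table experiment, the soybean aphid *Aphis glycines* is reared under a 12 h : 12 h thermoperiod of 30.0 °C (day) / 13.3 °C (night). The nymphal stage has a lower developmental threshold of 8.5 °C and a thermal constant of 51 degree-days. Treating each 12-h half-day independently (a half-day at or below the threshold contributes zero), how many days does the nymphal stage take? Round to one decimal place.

3.9 days

Day half: max(0, 30.0 − 8.5) × 0.5 = 21.5 × 0.5 = 10.75 DD.
Night half: max(0, 13.3 − 8.5) × 0.5 = 4.8 × 0.5 = 2.40 DD.
Per 24 h: 13.15 DD/day.
Duration = 51 / 13.15 = 3.878 ≈ 3.9 days.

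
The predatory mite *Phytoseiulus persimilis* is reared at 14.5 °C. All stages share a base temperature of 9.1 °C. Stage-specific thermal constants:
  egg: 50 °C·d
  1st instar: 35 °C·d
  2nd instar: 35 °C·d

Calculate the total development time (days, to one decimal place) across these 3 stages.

22.2 days

Daily accumulation at 14.5 °C = 14.5 − 9.1 = 5.4 DD/day.
Total K = 50 + 35 + 35 = 120 DD.
Total duration = 120 / 5.4 = 22.222 ≈ 22.2 days.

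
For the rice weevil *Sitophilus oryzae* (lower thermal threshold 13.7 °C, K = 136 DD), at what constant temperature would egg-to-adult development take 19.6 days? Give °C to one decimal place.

20.6 °C

Required daily accumulation = 136 / 19.6 = 6.939 DD/day.
T = T_base + 6.939 = 13.7 + 6.939 = 20.639 ≈ 20.6 °C.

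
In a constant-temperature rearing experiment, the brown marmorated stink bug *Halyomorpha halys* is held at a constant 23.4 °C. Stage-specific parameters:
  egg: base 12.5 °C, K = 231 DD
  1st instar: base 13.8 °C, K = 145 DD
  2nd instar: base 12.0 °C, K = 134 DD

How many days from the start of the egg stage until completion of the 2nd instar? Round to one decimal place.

egg: 231 / (23.4 − 12.5) = 231 / 10.9 = 21.193 d.
1st instar: 145 / (23.4 − 13.8) = 145 / 9.6 = 15.104 d.
2nd instar: 134 / (23.4 − 12.0) = 134 / 11.4 = 11.754 d.
Sum = 48.051 ≈ 48.1 days.

48.1 days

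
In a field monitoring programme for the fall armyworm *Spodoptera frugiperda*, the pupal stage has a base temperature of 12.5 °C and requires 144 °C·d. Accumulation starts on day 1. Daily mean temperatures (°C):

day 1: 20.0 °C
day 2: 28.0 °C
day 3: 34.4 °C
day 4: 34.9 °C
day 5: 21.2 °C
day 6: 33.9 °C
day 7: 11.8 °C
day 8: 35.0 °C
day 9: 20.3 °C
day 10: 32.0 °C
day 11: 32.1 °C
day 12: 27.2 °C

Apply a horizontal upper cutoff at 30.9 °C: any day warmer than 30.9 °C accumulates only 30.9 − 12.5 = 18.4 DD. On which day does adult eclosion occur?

day 11

Daily DD above 12.5 °C (capped at 18.4): 7.5, 15.5, 18.4, 18.4, 8.7, 18.4, 0.0, 18.4, 7.8, 18.4, 18.4, 14.7.
Cumulative: 7.5, 23.0, 41.4, 59.8, 68.5, 86.9, 86.9, 105.3, 113.1, 131.5, 149.9, 164.6.
The total first reaches 144 DD on day 11.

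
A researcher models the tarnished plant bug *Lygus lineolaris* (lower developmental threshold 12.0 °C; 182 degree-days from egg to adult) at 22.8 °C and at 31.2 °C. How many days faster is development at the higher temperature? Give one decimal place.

7.4 days

At 22.8 °C: 182 / (22.8 − 12.0) = 182 / 10.8 = 16.852 d.
At 31.2 °C: 182 / (31.2 − 12.0) = 182 / 19.2 = 9.479 d.
Difference = |16.852 − 9.479| = 7.373 ≈ 7.4 days.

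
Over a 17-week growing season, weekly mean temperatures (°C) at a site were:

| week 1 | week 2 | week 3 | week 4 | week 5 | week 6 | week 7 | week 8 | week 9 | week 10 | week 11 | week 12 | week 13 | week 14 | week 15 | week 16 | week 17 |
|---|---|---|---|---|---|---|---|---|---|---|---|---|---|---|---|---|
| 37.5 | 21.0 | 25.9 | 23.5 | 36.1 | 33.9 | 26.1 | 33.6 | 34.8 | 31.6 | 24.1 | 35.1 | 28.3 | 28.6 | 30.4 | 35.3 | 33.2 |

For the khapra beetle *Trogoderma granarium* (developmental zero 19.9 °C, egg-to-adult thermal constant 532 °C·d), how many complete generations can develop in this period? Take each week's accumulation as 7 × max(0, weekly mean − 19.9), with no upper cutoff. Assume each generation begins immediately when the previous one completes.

2 generations

Weekly DD (7 × max(0, T̄ − 19.9)): 123.2, 7.7, 42.0, 25.2, 113.4, 98.0, 43.4, 95.9, 104.3, 81.9, 29.4, 106.4, 58.8, 60.9, 73.5, 107.8, 93.1.
Season total = 1264.9 DD.
Complete generations = ⌊1264.9 / 532⌋ = 2.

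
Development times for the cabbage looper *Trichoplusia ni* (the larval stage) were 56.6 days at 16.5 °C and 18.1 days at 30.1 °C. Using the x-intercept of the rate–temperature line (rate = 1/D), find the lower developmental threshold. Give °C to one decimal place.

Under the model K = D·(T − T_b), so D₁·(T₁ − T_b) = D₂·(T₂ − T_b).
56.6·(16.5 − T_b) = 18.1·(30.1 − T_b)
T_b = (56.6·16.5 − 18.1·30.1) / (56.6 − 18.1) = 389.09 / 38.5 = 10.106 °C ≈ 10.1 °C.

10.1 °C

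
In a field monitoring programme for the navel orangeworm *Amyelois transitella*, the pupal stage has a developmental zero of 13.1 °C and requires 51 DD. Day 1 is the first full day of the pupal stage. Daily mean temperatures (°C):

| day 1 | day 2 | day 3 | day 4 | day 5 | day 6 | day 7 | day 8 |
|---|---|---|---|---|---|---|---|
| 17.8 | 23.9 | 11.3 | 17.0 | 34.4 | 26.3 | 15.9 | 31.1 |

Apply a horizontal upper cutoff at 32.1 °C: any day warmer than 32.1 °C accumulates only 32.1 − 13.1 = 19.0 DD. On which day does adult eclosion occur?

day 6

Daily DD above 13.1 °C (capped at 19.0): 4.7, 10.8, 0.0, 3.9, 19.0, 13.2, 2.8, 18.0.
Cumulative: 4.7, 15.5, 15.5, 19.4, 38.4, 51.6, 54.4, 72.4.
The total first reaches 51 DD on day 6.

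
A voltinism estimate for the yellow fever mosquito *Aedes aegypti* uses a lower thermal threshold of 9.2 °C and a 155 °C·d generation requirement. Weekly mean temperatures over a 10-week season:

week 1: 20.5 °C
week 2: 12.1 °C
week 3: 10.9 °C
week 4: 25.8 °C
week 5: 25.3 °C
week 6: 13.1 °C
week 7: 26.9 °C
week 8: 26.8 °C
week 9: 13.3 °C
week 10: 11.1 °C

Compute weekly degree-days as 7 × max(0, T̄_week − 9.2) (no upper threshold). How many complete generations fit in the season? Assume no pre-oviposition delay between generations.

4 generations

Weekly DD (7 × max(0, T̄ − 9.2)): 79.1, 20.3, 11.9, 116.2, 112.7, 27.3, 123.9, 123.2, 28.7, 13.3.
Season total = 656.6 DD.
Complete generations = ⌊656.6 / 155⌋ = 4.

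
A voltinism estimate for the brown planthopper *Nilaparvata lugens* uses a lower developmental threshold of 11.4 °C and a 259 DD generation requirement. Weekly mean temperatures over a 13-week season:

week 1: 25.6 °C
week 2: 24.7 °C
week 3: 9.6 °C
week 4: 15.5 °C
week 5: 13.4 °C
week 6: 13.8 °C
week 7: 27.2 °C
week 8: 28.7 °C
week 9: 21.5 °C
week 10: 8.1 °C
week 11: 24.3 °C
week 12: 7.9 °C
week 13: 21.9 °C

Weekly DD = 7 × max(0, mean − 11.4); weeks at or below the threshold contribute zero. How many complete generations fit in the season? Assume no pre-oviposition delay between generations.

2 generations

Weekly DD (7 × max(0, T̄ − 11.4)): 99.4, 93.1, 0.0, 28.7, 14.0, 16.8, 110.6, 121.1, 70.7, 0.0, 90.3, 0.0, 73.5.
Season total = 718.2 DD.
Complete generations = ⌊718.2 / 259⌋ = 2.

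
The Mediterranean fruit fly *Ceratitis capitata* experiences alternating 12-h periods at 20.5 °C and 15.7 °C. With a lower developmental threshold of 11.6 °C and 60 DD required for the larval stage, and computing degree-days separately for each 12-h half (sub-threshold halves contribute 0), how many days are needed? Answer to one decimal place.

9.2 days

Day half: max(0, 20.5 − 11.6) × 0.5 = 8.9 × 0.5 = 4.45 DD.
Night half: max(0, 15.7 − 11.6) × 0.5 = 4.1 × 0.5 = 2.05 DD.
Per 24 h: 6.50 DD/day.
Duration = 60 / 6.50 = 9.231 ≈ 9.2 days.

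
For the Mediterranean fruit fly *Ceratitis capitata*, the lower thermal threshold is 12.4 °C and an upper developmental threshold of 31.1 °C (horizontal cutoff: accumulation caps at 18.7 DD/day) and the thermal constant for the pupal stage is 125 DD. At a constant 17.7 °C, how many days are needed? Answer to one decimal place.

Daily accumulation = 17.7 − 12.4 = 5.3 DD/day.
Duration = 125 / 5.3 = 23.585 ≈ 23.6 days.

23.6 days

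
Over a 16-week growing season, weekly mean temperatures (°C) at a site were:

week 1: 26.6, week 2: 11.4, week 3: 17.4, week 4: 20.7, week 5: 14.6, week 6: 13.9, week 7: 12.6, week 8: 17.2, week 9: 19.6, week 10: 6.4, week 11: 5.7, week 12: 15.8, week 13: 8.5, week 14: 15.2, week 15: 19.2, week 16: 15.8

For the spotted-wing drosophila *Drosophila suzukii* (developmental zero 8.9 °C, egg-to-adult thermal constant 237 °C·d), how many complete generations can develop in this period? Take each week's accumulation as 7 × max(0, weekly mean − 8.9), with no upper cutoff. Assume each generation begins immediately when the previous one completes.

Weekly DD (7 × max(0, T̄ − 8.9)): 123.9, 17.5, 59.5, 82.6, 39.9, 35.0, 25.9, 58.1, 74.9, 0.0, 0.0, 48.3, 0.0, 44.1, 72.1, 48.3.
Season total = 730.1 DD.
Complete generations = ⌊730.1 / 237⌋ = 3.

3 generations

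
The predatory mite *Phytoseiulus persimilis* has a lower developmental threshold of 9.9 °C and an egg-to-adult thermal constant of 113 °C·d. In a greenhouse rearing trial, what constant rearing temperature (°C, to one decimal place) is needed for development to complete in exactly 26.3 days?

14.2 °C

Required daily accumulation = 113 / 26.3 = 4.297 DD/day.
T = T_base + 4.297 = 9.9 + 4.297 = 14.197 ≈ 14.2 °C.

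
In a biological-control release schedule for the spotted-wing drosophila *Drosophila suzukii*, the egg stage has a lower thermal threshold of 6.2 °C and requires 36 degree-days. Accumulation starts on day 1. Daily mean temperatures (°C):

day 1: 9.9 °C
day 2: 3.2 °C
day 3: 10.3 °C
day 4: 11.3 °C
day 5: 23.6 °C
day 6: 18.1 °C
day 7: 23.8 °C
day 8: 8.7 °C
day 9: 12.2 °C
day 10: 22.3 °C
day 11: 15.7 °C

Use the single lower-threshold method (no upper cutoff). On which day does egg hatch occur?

Daily DD above 6.2 °C: 3.7, 0.0, 4.1, 5.1, 17.4, 11.9, 17.6, 2.5, 6.0, 16.1, 9.5.
Cumulative: 3.7, 3.7, 7.8, 12.9, 30.3, 42.2, 59.8, 62.3, 68.3, 84.4, 93.9.
The total first reaches 36 DD on day 6.

day 6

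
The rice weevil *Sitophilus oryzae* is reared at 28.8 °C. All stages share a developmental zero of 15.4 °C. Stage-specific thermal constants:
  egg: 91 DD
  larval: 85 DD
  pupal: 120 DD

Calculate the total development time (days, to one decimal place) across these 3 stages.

Daily accumulation at 28.8 °C = 28.8 − 15.4 = 13.4 DD/day.
Total K = 91 + 85 + 120 = 296 DD.
Total duration = 296 / 13.4 = 22.090 ≈ 22.1 days.

22.1 days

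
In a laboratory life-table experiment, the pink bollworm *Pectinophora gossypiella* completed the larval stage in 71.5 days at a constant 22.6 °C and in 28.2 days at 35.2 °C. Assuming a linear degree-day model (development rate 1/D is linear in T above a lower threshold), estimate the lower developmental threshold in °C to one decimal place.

14.4 °C

Linear rate model ⇒ the product D·(T − T_b) is constant across temperatures.
71.5·(22.6 − T_b) = 28.2·(35.2 − T_b)
T_b = (71.5·22.6 − 28.2·35.2) / (71.5 − 28.2) = 623.26 / 43.3 = 14.394 °C ≈ 14.4 °C.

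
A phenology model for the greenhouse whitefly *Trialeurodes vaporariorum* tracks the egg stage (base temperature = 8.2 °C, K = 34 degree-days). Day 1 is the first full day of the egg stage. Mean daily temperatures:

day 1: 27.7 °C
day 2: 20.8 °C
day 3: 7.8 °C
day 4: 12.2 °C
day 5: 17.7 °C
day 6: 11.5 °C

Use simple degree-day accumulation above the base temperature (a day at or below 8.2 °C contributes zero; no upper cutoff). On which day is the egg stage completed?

Daily DD above 8.2 °C: 19.5, 12.6, 0.0, 4.0, 9.5, 3.3.
Cumulative: 19.5, 32.1, 32.1, 36.1, 45.6, 48.9.
The total first reaches 34 DD on day 4.

day 4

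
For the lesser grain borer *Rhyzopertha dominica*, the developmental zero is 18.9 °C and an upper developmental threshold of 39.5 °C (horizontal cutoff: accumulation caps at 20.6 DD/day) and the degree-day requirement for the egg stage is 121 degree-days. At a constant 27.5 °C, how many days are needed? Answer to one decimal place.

Daily accumulation = 27.5 − 18.9 = 8.6 DD/day.
Duration = 121 / 8.6 = 14.070 ≈ 14.1 days.

14.1 days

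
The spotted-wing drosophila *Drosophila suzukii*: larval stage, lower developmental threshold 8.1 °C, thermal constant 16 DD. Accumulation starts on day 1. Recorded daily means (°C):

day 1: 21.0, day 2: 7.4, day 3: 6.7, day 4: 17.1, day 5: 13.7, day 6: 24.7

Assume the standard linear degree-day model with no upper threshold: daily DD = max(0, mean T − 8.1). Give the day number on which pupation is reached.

day 4

Daily DD above 8.1 °C: 12.9, 0.0, 0.0, 9.0, 5.6, 16.6.
Cumulative: 12.9, 12.9, 12.9, 21.9, 27.5, 44.1.
The total first reaches 16 DD on day 4.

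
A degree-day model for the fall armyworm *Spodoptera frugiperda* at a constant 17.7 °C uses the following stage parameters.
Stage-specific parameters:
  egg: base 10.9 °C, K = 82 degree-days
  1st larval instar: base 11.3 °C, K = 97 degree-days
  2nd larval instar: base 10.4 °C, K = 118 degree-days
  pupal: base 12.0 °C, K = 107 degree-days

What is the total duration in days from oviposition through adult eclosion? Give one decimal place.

egg: 82 / (17.7 − 10.9) = 82 / 6.8 = 12.059 d.
1st larval instar: 97 / (17.7 − 11.3) = 97 / 6.4 = 15.156 d.
2nd larval instar: 118 / (17.7 − 10.4) = 118 / 7.3 = 16.164 d.
pupal: 107 / (17.7 − 12.0) = 107 / 5.7 = 18.772 d.
Sum = 62.151 ≈ 62.2 days.

62.2 days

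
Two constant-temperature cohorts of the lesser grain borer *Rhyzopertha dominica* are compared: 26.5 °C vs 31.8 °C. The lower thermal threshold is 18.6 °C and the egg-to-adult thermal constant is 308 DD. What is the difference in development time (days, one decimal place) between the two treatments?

At 26.5 °C: 308 / (26.5 − 18.6) = 308 / 7.9 = 38.987 d.
At 31.8 °C: 308 / (31.8 − 18.6) = 308 / 13.2 = 23.333 d.
Difference = |38.987 − 23.333| = 15.654 ≈ 15.7 days.

15.7 days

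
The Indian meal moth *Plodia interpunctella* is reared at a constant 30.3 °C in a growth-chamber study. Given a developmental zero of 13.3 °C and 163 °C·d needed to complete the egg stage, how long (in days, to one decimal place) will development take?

9.6 days

Daily accumulation = 30.3 − 13.3 = 17.0 DD/day.
Duration = 163 / 17.0 = 9.588 ≈ 9.6 days.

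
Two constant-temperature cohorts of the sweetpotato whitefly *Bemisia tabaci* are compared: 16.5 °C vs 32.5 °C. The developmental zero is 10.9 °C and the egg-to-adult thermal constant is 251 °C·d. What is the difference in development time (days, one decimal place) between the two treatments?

At 16.5 °C: 251 / (16.5 − 10.9) = 251 / 5.6 = 44.821 d.
At 32.5 °C: 251 / (32.5 − 10.9) = 251 / 21.6 = 11.620 d.
Difference = |44.821 − 11.620| = 33.201 ≈ 33.2 days.

33.2 days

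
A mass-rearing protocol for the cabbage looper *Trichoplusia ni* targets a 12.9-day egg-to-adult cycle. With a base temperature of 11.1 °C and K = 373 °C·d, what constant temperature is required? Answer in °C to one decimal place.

40.0 °C

Required daily accumulation = 373 / 12.9 = 28.915 DD/day.
T = T_base + 28.915 = 11.1 + 28.915 = 40.015 ≈ 40.0 °C.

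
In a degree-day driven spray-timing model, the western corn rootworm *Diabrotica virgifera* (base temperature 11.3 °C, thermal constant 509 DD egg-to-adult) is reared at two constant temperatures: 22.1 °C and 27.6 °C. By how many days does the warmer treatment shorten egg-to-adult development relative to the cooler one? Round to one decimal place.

15.9 days

At 22.1 °C: 509 / (22.1 − 11.3) = 509 / 10.8 = 47.130 d.
At 27.6 °C: 509 / (27.6 − 11.3) = 509 / 16.3 = 31.227 d.
Difference = |47.130 − 31.227| = 15.903 ≈ 15.9 days.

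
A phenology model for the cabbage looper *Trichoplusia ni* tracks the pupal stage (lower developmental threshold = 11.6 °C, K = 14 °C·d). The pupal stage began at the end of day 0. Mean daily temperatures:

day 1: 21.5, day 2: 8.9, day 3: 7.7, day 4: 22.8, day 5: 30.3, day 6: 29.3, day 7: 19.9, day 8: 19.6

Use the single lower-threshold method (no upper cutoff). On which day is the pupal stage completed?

day 4

Daily DD above 11.6 °C: 9.9, 0.0, 0.0, 11.2, 18.7, 17.7, 8.3, 8.0.
Cumulative: 9.9, 9.9, 9.9, 21.1, 39.8, 57.5, 65.8, 73.8.
The total first reaches 14 DD on day 4.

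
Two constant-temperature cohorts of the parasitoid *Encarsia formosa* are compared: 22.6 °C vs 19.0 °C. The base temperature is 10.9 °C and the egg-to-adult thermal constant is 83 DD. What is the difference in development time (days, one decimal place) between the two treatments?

At 22.6 °C: 83 / (22.6 − 10.9) = 83 / 11.7 = 7.094 d.
At 19.0 °C: 83 / (19.0 − 10.9) = 83 / 8.1 = 10.247 d.
Difference = |7.094 − 10.247| = 3.153 ≈ 3.2 days.

3.2 days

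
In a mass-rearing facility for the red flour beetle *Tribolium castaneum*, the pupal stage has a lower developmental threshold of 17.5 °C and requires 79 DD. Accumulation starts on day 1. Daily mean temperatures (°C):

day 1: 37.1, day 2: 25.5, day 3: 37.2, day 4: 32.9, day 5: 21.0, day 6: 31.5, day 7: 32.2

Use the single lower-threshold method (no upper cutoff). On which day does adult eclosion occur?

day 6

Daily DD above 17.5 °C: 19.6, 8.0, 19.7, 15.4, 3.5, 14.0, 14.7.
Cumulative: 19.6, 27.6, 47.3, 62.7, 66.2, 80.2, 94.9.
The total first reaches 79 DD on day 6.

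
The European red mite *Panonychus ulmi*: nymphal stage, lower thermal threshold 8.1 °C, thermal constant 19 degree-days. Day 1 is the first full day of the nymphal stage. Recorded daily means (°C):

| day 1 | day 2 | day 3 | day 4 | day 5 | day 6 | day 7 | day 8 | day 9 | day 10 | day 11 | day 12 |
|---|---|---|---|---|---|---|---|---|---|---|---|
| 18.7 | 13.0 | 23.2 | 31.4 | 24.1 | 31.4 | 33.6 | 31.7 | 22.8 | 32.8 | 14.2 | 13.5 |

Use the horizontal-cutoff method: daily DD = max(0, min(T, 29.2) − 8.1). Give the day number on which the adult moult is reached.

day 3

Daily DD above 8.1 °C (capped at 21.1): 10.6, 4.9, 15.1, 21.1, 16.0, 21.1, 21.1, 21.1, 14.7, 21.1, 6.1, 5.4.
Cumulative: 10.6, 15.5, 30.6, 51.7, 67.7, 88.8, 109.9, 131.0, 145.7, 166.8, 172.9, 178.3.
The total first reaches 19 DD on day 3.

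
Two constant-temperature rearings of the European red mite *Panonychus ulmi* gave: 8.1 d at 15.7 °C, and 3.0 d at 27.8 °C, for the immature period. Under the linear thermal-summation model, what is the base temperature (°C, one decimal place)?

Under the model K = D·(T − T_b), so D₁·(T₁ − T_b) = D₂·(T₂ − T_b).
8.1·(15.7 − T_b) = 3.0·(27.8 − T_b)
T_b = (8.1·15.7 − 3.0·27.8) / (8.1 − 3.0) = 43.77 / 5.1 = 8.582 °C ≈ 8.6 °C.

8.6 °C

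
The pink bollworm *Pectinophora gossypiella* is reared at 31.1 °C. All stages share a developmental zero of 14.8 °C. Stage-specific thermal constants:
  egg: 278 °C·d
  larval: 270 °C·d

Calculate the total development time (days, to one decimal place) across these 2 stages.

33.6 days

Daily accumulation at 31.1 °C = 31.1 − 14.8 = 16.3 DD/day.
Total K = 278 + 270 = 548 DD.
Total duration = 548 / 16.3 = 33.620 ≈ 33.6 days.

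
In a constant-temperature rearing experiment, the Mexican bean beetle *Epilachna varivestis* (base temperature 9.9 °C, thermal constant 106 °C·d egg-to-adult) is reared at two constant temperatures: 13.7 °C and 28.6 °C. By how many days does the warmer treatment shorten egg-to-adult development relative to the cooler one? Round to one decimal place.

At 13.7 °C: 106 / (13.7 − 9.9) = 106 / 3.8 = 27.895 d.
At 28.6 °C: 106 / (28.6 − 9.9) = 106 / 18.7 = 5.668 d.
Difference = |27.895 − 5.668| = 22.226 ≈ 22.2 days.

22.2 days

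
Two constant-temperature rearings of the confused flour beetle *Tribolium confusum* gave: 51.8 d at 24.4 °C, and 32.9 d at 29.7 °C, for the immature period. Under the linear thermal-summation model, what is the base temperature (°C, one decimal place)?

15.2 °C

Equal thermal constants: D₁(T₁ − T_b) = D₂(T₂ − T_b).
51.8·(24.4 − T_b) = 32.9·(29.7 − T_b)
T_b = (51.8·24.4 − 32.9·29.7) / (51.8 − 32.9) = 286.79 / 18.9 = 15.174 °C ≈ 15.2 °C.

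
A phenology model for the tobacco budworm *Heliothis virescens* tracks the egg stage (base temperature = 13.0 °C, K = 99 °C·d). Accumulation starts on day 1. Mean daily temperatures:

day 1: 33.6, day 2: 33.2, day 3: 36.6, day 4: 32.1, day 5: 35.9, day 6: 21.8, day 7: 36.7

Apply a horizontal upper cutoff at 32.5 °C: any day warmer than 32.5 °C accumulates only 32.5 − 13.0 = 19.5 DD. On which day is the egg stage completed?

Daily DD above 13.0 °C (capped at 19.5): 19.5, 19.5, 19.5, 19.1, 19.5, 8.8, 19.5.
Cumulative: 19.5, 39.0, 58.5, 77.6, 97.1, 105.9, 125.4.
The total first reaches 99 DD on day 6.

day 6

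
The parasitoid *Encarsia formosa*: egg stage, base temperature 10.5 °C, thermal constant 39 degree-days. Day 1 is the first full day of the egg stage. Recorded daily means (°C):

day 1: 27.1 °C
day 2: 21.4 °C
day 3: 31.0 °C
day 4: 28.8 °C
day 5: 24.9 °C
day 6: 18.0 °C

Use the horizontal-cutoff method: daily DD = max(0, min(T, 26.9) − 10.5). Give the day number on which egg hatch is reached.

day 3

Daily DD above 10.5 °C (capped at 16.4): 16.4, 10.9, 16.4, 16.4, 14.4, 7.5.
Cumulative: 16.4, 27.3, 43.7, 60.1, 74.5, 82.0.
The total first reaches 39 DD on day 3.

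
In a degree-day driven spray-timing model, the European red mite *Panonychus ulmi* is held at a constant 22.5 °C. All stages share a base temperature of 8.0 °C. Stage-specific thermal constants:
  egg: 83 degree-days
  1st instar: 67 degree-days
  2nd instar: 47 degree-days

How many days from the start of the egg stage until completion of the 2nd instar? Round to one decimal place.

13.6 days

Daily accumulation at 22.5 °C = 22.5 − 8.0 = 14.5 DD/day.
Total K = 83 + 67 + 47 = 197 DD.
Total duration = 197 / 14.5 = 13.586 ≈ 13.6 days.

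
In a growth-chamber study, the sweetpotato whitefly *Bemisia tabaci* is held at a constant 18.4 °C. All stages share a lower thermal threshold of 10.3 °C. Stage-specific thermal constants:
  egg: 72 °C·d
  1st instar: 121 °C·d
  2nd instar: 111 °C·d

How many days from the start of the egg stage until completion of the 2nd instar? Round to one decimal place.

Daily accumulation at 18.4 °C = 18.4 − 10.3 = 8.1 DD/day.
Total K = 72 + 121 + 111 = 304 DD.
Total duration = 304 / 8.1 = 37.531 ≈ 37.5 days.

37.5 days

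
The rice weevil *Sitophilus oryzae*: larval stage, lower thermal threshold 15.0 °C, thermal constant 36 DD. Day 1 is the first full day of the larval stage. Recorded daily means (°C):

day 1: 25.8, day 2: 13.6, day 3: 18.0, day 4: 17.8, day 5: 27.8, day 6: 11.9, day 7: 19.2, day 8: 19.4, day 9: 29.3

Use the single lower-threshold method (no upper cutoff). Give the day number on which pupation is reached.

day 8

Daily DD above 15.0 °C: 10.8, 0.0, 3.0, 2.8, 12.8, 0.0, 4.2, 4.4, 14.3.
Cumulative: 10.8, 10.8, 13.8, 16.6, 29.4, 29.4, 33.6, 38.0, 52.3.
The total first reaches 36 DD on day 8.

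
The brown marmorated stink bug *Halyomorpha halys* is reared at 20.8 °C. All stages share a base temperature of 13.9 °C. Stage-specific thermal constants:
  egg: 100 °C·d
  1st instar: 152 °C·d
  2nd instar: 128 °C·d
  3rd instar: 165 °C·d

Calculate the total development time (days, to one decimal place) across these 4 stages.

79.0 days

Daily accumulation at 20.8 °C = 20.8 − 13.9 = 6.9 DD/day.
Total K = 100 + 152 + 128 + 165 = 545 DD.
Total duration = 545 / 6.9 = 78.986 ≈ 79.0 days.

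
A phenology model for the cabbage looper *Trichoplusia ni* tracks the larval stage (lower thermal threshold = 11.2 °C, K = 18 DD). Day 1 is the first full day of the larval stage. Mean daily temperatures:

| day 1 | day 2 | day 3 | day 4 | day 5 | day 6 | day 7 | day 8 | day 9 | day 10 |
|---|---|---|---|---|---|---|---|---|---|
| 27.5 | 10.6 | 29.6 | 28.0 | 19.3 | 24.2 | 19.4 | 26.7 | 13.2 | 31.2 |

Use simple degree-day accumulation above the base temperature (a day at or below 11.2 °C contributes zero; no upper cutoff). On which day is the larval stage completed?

day 3

Daily DD above 11.2 °C: 16.3, 0.0, 18.4, 16.8, 8.1, 13.0, 8.2, 15.5, 2.0, 20.0.
Cumulative: 16.3, 16.3, 34.7, 51.5, 59.6, 72.6, 80.8, 96.3, 98.3, 118.3.
The total first reaches 18 DD on day 3.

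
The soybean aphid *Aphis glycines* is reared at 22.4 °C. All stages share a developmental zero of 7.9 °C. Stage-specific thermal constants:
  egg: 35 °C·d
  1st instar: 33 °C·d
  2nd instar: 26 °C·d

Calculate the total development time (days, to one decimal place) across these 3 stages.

6.5 days

Daily accumulation at 22.4 °C = 22.4 − 7.9 = 14.5 DD/day.
Total K = 35 + 33 + 26 = 94 DD.
Total duration = 94 / 14.5 = 6.483 ≈ 6.5 days.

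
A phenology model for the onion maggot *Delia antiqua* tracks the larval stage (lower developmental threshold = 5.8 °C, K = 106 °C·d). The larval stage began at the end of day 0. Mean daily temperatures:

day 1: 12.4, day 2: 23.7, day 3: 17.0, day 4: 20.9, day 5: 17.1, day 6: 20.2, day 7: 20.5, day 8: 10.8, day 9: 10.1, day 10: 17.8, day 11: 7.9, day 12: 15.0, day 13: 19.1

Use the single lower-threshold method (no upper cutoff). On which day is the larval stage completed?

day 10

Daily DD above 5.8 °C: 6.6, 17.9, 11.2, 15.1, 11.3, 14.4, 14.7, 5.0, 4.3, 12.0, 2.1, 9.2, 13.3.
Cumulative: 6.6, 24.5, 35.7, 50.8, 62.1, 76.5, 91.2, 96.2, 100.5, 112.5, 114.6, 123.8, 137.1.
The total first reaches 106 DD on day 10.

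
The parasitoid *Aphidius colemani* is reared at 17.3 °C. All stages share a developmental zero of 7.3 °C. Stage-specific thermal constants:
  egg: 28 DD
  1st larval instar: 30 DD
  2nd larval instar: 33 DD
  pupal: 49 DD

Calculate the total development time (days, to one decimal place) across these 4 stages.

14.0 days

Daily accumulation at 17.3 °C = 17.3 − 7.3 = 10.0 DD/day.
Total K = 28 + 30 + 33 + 49 = 140 DD.
Total duration = 140 / 10.0 = 14.000 ≈ 14.0 days.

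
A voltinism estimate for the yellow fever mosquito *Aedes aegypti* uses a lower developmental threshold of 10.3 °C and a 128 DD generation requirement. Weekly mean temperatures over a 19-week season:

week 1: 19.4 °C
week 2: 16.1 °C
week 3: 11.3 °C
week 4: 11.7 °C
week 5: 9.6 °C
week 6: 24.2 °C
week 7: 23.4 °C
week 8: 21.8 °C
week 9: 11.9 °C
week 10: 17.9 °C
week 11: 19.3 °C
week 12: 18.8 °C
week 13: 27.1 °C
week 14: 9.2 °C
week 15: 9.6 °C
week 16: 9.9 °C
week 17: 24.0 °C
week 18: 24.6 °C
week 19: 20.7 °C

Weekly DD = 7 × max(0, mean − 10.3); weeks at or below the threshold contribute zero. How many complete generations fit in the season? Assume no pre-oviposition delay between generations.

Weekly DD (7 × max(0, T̄ − 10.3)): 63.7, 40.6, 7.0, 9.8, 0.0, 97.3, 91.7, 80.5, 11.2, 53.2, 63.0, 59.5, 117.6, 0.0, 0.0, 0.0, 95.9, 100.1, 72.8.
Season total = 963.9 DD.
Complete generations = ⌊963.9 / 128⌋ = 7.

7 generations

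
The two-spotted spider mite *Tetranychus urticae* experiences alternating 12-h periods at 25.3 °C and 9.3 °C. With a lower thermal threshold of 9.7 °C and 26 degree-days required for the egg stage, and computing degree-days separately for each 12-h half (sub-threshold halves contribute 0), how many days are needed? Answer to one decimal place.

3.3 days

Day half: max(0, 25.3 − 9.7) × 0.5 = 15.6 × 0.5 = 7.80 DD.
Night half: max(0, 9.3 − 9.7) × 0.5 = 0.0 × 0.5 = 0.00 DD.
Per 24 h: 7.80 DD/day.
Duration = 26 / 7.80 = 3.333 ≈ 3.3 days.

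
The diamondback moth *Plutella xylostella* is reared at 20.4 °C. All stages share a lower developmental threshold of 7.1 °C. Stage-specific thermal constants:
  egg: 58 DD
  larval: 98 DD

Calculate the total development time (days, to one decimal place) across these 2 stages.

Daily accumulation at 20.4 °C = 20.4 − 7.1 = 13.3 DD/day.
Total K = 58 + 98 = 156 DD.
Total duration = 156 / 13.3 = 11.729 ≈ 11.7 days.

11.7 days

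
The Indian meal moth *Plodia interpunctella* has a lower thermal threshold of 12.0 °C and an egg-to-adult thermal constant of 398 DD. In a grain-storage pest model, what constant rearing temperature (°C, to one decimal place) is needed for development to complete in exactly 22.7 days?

Required daily accumulation = 398 / 22.7 = 17.533 DD/day.
T = T_base + 17.533 = 12.0 + 17.533 = 29.533 ≈ 29.5 °C.

29.5 °C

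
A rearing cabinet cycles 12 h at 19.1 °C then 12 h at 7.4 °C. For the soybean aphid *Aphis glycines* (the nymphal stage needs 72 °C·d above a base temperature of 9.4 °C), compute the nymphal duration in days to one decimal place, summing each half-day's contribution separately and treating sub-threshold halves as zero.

14.8 days

Day half: max(0, 19.1 − 9.4) × 0.5 = 9.7 × 0.5 = 4.85 DD.
Night half: max(0, 7.4 − 9.4) × 0.5 = 0.0 × 0.5 = 0.00 DD.
Per 24 h: 4.85 DD/day.
Duration = 72 / 4.85 = 14.845 ≈ 14.8 days.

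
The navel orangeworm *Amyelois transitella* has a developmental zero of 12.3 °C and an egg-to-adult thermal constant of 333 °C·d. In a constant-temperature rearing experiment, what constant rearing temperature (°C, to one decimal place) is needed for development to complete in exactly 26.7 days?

24.8 °C

Required daily accumulation = 333 / 26.7 = 12.472 DD/day.
T = T_base + 12.472 = 12.3 + 12.472 = 24.772 ≈ 24.8 °C.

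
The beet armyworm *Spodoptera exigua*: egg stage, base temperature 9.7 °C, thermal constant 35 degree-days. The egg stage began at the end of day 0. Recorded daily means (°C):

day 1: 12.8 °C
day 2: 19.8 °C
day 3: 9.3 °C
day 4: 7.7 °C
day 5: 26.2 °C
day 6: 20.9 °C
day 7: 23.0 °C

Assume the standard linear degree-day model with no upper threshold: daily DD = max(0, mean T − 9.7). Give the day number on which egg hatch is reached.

day 6

Daily DD above 9.7 °C: 3.1, 10.1, 0.0, 0.0, 16.5, 11.2, 13.3.
Cumulative: 3.1, 13.2, 13.2, 13.2, 29.7, 40.9, 54.2.
The total first reaches 35 DD on day 6.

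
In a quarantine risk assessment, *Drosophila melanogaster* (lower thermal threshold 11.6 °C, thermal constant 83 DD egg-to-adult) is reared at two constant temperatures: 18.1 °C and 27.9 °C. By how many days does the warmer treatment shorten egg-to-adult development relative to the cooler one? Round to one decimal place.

7.7 days

At 18.1 °C: 83 / (18.1 − 11.6) = 83 / 6.5 = 12.769 d.
At 27.9 °C: 83 / (27.9 − 11.6) = 83 / 16.3 = 5.092 d.
Difference = |12.769 − 5.092| = 7.677 ≈ 7.7 days.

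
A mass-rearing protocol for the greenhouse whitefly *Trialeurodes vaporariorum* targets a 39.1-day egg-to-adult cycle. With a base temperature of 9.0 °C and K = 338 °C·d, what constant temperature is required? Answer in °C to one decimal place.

Required daily accumulation = 338 / 39.1 = 8.645 DD/day.
T = T_base + 8.645 = 9.0 + 8.645 = 17.645 ≈ 17.6 °C.

17.6 °C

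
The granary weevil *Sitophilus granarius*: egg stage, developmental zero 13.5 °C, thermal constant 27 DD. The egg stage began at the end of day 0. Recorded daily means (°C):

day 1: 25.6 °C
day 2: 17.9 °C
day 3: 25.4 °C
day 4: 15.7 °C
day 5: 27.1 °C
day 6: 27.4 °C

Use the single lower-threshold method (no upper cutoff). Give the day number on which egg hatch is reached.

day 3

Daily DD above 13.5 °C: 12.1, 4.4, 11.9, 2.2, 13.6, 13.9.
Cumulative: 12.1, 16.5, 28.4, 30.6, 44.2, 58.1.
The total first reaches 27 DD on day 3.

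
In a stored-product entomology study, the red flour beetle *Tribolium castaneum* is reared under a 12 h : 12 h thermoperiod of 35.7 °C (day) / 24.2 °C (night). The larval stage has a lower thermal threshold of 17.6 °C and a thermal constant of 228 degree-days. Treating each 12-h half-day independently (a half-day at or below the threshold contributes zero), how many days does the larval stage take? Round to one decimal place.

18.5 days

Day half: max(0, 35.7 − 17.6) × 0.5 = 18.1 × 0.5 = 9.05 DD.
Night half: max(0, 24.2 − 17.6) × 0.5 = 6.6 × 0.5 = 3.30 DD.
Per 24 h: 12.35 DD/day.
Duration = 228 / 12.35 = 18.462 ≈ 18.5 days.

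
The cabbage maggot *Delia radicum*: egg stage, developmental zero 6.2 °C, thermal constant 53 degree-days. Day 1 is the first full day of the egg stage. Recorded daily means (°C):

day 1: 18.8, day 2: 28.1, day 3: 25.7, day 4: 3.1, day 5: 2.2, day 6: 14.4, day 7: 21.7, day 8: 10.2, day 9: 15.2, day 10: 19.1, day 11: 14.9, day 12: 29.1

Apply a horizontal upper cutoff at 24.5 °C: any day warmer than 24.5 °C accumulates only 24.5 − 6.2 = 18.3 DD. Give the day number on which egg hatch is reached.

day 6

Daily DD above 6.2 °C (capped at 18.3): 12.6, 18.3, 18.3, 0.0, 0.0, 8.2, 15.5, 4.0, 9.0, 12.9, 8.7, 18.3.
Cumulative: 12.6, 30.9, 49.2, 49.2, 49.2, 57.4, 72.9, 76.9, 85.9, 98.8, 107.5, 125.8.
The total first reaches 53 DD on day 6.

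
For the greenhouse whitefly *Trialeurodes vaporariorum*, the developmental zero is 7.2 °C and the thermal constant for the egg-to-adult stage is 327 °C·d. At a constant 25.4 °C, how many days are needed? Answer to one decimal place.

Daily accumulation = 25.4 − 7.2 = 18.2 DD/day.
Duration = 327 / 18.2 = 17.967 ≈ 18.0 days.

18.0 days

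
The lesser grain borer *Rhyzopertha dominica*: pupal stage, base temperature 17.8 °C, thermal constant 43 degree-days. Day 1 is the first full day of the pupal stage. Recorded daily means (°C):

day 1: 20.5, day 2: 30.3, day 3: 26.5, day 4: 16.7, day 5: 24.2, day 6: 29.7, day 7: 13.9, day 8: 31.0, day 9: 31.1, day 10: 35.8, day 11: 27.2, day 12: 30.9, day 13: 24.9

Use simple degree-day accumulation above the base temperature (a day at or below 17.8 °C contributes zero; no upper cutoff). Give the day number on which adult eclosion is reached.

Daily DD above 17.8 °C: 2.7, 12.5, 8.7, 0.0, 6.4, 11.9, 0.0, 13.2, 13.3, 18.0, 9.4, 13.1, 7.1.
Cumulative: 2.7, 15.2, 23.9, 23.9, 30.3, 42.2, 42.2, 55.4, 68.7, 86.7, 96.1, 109.2, 116.3.
The total first reaches 43 DD on day 8.

day 8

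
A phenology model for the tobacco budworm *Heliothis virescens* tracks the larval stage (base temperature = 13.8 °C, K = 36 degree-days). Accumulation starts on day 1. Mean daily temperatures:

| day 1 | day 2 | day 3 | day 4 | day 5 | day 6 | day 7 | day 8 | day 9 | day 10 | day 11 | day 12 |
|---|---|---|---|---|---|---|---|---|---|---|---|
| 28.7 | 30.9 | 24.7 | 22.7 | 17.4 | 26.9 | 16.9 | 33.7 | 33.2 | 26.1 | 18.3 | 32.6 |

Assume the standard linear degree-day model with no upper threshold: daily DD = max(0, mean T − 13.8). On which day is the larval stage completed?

Daily DD above 13.8 °C: 14.9, 17.1, 10.9, 8.9, 3.6, 13.1, 3.1, 19.9, 19.4, 12.3, 4.5, 18.8.
Cumulative: 14.9, 32.0, 42.9, 51.8, 55.4, 68.5, 71.6, 91.5, 110.9, 123.2, 127.7, 146.5.
The total first reaches 36 DD on day 3.

day 3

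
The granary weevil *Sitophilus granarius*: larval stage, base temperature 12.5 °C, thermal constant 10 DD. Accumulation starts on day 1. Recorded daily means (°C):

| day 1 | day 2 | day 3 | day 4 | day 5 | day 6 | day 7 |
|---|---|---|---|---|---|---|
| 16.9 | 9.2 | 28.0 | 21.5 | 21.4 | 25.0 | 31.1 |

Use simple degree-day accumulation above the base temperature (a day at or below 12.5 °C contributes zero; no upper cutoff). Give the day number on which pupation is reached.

day 3

Daily DD above 12.5 °C: 4.4, 0.0, 15.5, 9.0, 8.9, 12.5, 18.6.
Cumulative: 4.4, 4.4, 19.9, 28.9, 37.8, 50.3, 68.9.
The total first reaches 10 DD on day 3.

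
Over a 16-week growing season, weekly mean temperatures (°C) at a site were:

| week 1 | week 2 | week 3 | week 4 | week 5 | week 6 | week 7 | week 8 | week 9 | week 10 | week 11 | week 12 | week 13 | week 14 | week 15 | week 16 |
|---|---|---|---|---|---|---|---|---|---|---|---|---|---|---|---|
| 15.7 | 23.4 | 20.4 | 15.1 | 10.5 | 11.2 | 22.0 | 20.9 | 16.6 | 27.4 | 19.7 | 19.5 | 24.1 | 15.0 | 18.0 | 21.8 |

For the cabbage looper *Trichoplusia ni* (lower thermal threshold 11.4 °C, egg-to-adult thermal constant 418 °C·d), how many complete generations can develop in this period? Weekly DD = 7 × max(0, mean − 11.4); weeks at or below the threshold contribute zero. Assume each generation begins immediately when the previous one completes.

Weekly DD (7 × max(0, T̄ − 11.4)): 30.1, 84.0, 63.0, 25.9, 0.0, 0.0, 74.2, 66.5, 36.4, 112.0, 58.1, 56.7, 88.9, 25.2, 46.2, 72.8.
Season total = 840.0 DD.
Complete generations = ⌊840.0 / 418⌋ = 2.

2 generations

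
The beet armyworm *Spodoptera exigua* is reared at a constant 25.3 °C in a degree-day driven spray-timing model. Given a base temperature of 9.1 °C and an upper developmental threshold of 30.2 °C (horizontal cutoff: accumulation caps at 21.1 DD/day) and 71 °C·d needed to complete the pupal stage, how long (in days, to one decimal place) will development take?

4.4 days

Daily accumulation = 25.3 − 9.1 = 16.2 DD/day.
Duration = 71 / 16.2 = 4.383 ≈ 4.4 days.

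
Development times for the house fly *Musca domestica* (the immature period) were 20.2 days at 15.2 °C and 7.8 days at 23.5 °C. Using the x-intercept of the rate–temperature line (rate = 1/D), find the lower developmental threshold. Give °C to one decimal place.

Equal thermal constants: D₁(T₁ − T_b) = D₂(T₂ − T_b).
20.2·(15.2 − T_b) = 7.8·(23.5 − T_b)
T_b = (20.2·15.2 − 7.8·23.5) / (20.2 − 7.8) = 123.74 / 12.4 = 9.979 °C ≈ 10.0 °C.

10.0 °C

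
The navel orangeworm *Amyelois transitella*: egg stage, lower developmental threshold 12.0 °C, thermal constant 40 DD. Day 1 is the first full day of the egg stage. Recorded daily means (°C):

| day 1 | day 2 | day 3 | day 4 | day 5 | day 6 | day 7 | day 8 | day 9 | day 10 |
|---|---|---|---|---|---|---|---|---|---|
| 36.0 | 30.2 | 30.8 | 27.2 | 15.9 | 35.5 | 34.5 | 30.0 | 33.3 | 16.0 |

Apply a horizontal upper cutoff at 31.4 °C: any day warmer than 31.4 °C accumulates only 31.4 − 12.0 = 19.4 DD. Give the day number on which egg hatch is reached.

Daily DD above 12.0 °C (capped at 19.4): 19.4, 18.2, 18.8, 15.2, 3.9, 19.4, 19.4, 18.0, 19.4, 4.0.
Cumulative: 19.4, 37.6, 56.4, 71.6, 75.5, 94.9, 114.3, 132.3, 151.7, 155.7.
The total first reaches 40 DD on day 3.

day 3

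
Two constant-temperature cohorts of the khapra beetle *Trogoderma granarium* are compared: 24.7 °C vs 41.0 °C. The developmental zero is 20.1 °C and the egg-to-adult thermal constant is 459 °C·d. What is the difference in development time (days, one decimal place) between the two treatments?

77.8 days

At 24.7 °C: 459 / (24.7 − 20.1) = 459 / 4.6 = 99.783 d.
At 41.0 °C: 459 / (41.0 − 20.1) = 459 / 20.9 = 21.962 d.
Difference = |99.783 − 21.962| = 77.821 ≈ 77.8 days.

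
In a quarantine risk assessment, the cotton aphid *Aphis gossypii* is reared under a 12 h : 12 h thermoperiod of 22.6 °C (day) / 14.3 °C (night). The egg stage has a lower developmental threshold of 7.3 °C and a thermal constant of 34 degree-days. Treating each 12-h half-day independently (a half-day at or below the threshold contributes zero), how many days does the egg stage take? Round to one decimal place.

Day half: max(0, 22.6 − 7.3) × 0.5 = 15.3 × 0.5 = 7.65 DD.
Night half: max(0, 14.3 − 7.3) × 0.5 = 7.0 × 0.5 = 3.50 DD.
Per 24 h: 11.15 DD/day.
Duration = 34 / 11.15 = 3.049 ≈ 3.0 days.

3.0 days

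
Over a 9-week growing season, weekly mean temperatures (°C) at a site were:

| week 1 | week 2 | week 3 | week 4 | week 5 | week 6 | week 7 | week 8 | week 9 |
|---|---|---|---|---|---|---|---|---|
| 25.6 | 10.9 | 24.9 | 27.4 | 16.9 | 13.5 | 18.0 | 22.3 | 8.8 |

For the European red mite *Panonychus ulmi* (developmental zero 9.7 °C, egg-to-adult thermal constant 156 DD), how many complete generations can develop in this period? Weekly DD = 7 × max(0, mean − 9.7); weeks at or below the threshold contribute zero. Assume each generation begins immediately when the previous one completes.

3 generations

Weekly DD (7 × max(0, T̄ − 9.7)): 111.3, 8.4, 106.4, 123.9, 50.4, 26.6, 58.1, 88.2, 0.0.
Season total = 573.3 DD.
Complete generations = ⌊573.3 / 156⌋ = 3.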